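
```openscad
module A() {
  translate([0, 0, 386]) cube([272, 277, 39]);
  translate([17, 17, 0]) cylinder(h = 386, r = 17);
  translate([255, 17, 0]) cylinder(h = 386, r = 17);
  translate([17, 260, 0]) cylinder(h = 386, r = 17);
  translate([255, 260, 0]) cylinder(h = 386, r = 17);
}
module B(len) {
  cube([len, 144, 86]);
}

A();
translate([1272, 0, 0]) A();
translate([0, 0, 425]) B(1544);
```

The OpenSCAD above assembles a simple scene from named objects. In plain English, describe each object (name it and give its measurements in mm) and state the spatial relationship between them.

A is a simple wooden stool: a rectangular seat 272 mm (x) by 277 mm (y), 39 mm thick, top face at z = 425 mm, on four round legs, each 34 mm in diameter. The legs rest on z = 0, each leg's axis is inset half a diameter from the nearest pair of seat edges (so the leg's bounding box is flush with the corner).

B is a rectangular beam 1544 mm long (x), 144 mm deep (y), 86 mm thick (z).

The beam spans the tops of two stools placed 1000 mm apart, resting at z = 425 mm.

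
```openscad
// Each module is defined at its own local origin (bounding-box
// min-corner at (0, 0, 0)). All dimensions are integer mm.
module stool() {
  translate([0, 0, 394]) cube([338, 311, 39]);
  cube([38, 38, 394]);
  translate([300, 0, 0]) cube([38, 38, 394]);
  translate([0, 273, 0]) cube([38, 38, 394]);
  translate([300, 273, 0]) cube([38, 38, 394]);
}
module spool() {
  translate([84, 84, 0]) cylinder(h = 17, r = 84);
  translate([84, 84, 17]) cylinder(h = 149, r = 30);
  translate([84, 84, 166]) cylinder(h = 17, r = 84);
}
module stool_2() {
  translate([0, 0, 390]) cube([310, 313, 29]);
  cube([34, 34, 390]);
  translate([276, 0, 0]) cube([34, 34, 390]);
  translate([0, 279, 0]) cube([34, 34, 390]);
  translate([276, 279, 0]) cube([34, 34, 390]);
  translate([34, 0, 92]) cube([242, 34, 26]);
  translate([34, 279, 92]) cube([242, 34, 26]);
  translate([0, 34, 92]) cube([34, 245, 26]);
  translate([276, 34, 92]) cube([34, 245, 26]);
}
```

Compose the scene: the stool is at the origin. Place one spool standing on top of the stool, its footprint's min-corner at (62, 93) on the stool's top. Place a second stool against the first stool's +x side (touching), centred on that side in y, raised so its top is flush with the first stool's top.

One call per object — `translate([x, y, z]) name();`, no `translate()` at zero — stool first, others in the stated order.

stool();
translate([62, 93, 433]) spool();
translate([338, -1, 14]) stool_2();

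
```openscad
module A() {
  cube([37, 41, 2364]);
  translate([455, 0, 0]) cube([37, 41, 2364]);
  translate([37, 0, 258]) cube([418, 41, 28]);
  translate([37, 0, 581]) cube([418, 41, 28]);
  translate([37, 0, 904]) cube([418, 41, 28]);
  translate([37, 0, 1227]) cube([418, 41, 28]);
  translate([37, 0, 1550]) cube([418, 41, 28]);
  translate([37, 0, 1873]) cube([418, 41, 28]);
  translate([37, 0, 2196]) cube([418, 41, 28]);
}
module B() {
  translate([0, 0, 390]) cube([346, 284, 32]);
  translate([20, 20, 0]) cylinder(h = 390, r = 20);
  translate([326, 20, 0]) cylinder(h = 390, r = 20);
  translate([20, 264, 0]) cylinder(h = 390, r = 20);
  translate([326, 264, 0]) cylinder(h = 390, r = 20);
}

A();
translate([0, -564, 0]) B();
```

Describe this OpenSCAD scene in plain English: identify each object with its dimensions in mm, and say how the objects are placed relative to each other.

A is a straight ladder. Two 37×41 mm vertical rails, 2364 mm tall, stand 492 mm apart (outside-to-outside) with their front faces coplanar on the −y side. 7 rungs, each 41 mm deep and 28 mm tall, span between the inner faces of the rails, front faces flush with the rails. The lowest rung's underside is at z = 258 mm and rungs are spaced 323 mm apart (underside to underside).

B is a four-legged stool. The seat is a 346×284×32 mm slab whose top surface is at z = 422 mm; four round legs, each 40 mm in diameter, run from the floor (z = 0) to the underside of the seat, each leg's axis is inset half a diameter from the nearest pair of seat edges (so the leg's bounding box is flush with the corner).

The stool is on the floor beside the ladder on its −y side.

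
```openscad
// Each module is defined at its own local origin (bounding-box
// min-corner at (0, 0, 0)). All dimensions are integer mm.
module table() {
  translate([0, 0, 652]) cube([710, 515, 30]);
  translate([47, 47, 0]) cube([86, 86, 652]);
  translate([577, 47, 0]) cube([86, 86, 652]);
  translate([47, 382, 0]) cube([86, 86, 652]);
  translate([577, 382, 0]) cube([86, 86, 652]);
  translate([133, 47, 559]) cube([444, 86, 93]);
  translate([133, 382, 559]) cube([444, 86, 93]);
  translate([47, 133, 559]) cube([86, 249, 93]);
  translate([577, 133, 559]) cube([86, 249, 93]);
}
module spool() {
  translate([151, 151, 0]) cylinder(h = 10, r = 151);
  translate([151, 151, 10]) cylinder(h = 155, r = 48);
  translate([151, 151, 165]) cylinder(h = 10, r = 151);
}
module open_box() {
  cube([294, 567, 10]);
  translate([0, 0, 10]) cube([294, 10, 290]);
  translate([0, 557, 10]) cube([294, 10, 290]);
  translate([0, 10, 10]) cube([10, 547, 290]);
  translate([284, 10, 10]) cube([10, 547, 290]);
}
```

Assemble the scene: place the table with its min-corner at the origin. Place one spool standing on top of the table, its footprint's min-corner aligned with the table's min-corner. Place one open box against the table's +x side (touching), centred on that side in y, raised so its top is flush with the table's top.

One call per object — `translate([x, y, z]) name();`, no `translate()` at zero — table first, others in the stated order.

table();
translate([0, 0, 682]) spool();
translate([710, -26, 382]) open_box();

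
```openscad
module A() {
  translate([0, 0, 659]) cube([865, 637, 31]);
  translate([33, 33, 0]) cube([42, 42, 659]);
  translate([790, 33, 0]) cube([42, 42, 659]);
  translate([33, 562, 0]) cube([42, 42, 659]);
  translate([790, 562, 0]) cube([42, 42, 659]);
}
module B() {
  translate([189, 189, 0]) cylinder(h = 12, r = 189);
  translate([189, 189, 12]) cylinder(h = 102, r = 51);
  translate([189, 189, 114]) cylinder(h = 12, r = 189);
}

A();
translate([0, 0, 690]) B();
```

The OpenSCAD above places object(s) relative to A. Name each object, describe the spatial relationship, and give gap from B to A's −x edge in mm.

A is a table. B is a spool. The spool is on top of the table. The gap from the spool to the table's −x edge is 0 mm.

The spool's min-x is at 0; the table's min-x is 0; gap = 0 mm.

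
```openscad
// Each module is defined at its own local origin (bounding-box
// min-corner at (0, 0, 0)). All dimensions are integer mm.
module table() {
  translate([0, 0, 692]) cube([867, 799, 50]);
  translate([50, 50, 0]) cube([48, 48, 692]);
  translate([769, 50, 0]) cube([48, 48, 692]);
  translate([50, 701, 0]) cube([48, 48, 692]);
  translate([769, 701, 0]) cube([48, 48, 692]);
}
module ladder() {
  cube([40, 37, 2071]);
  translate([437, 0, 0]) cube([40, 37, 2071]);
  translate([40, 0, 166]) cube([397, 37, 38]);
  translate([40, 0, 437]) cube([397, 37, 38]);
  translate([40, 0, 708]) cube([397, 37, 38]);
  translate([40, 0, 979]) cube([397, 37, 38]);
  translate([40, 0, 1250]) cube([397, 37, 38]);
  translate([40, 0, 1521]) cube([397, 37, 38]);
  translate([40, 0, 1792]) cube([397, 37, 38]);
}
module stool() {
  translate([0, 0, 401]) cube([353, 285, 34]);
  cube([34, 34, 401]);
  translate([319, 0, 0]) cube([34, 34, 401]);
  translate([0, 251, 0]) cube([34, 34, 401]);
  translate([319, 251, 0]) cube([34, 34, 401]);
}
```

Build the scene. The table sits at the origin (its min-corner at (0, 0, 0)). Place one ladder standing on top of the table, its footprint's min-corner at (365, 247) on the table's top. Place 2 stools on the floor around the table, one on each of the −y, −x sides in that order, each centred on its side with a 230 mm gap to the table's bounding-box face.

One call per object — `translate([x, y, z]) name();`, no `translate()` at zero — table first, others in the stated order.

table();
translate([365, 247, 742]) ladder();
translate([257, -515, 0]) stool();
translate([-583, 257, 0]) stool();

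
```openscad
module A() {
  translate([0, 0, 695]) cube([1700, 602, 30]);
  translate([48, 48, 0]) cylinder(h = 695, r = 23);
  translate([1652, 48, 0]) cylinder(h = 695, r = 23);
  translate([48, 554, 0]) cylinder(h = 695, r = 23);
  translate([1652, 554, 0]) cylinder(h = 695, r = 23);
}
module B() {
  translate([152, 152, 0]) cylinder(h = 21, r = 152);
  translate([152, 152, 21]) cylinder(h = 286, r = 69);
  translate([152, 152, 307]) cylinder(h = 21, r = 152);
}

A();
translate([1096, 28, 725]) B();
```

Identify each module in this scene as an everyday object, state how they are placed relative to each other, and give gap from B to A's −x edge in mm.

The spool's min-x is at 1096; the table's min-x is 0; gap = 1096 mm.

A is a table. B is a spool. The spool is on top of the table. The gap from the spool to the table's −x edge is 1096 mm.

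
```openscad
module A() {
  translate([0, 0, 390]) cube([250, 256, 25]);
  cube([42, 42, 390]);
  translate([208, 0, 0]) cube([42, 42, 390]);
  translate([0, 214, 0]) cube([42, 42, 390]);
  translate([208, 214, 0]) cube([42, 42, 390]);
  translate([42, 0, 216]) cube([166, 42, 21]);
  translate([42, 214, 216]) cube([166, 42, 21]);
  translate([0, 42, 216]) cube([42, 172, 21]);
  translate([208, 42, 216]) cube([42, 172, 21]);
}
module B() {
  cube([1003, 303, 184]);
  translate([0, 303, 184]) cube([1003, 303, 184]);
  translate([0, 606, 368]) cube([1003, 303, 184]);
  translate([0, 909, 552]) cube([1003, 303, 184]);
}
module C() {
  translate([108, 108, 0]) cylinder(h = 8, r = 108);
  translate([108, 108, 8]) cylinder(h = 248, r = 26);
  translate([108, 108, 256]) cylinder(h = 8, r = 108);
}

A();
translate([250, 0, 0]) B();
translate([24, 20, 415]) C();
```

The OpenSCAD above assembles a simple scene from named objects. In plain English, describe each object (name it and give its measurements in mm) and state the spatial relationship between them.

A is a four-legged stool. The seat is a 250×256×25 mm slab whose top surface is at z = 415 mm; four square legs, each 42×42 mm in cross-section, run from the floor (z = 0) to the underside of the seat, each flush with a corner of the seat. Four stretchers, 42 mm wide and 21 mm tall, connect adjacent legs with their undersides at z = 216 mm, each running between the inner faces of the legs it joins and aligned with the legs' outer faces on the other axis.

B is a straight staircase of 4 solid steps. Each step is 1003 mm wide (x), 303 mm deep (y, the going) and 184 mm tall (the rise). The first step rests on the floor; each subsequent step sits one going further in +y and one rise higher in +z, directly behind and above the previous step with no overlap.

C is a spool: two coaxial disc flanges of radius 108 mm and thickness 8 mm, joined by a core cylinder of radius 26 mm and height 248 mm. The lower flange rests on z = 0 and the three cylinders share a vertical axis.

The staircase is against the stool's +x side, with their −y faces flush. The spool is on top of the stool.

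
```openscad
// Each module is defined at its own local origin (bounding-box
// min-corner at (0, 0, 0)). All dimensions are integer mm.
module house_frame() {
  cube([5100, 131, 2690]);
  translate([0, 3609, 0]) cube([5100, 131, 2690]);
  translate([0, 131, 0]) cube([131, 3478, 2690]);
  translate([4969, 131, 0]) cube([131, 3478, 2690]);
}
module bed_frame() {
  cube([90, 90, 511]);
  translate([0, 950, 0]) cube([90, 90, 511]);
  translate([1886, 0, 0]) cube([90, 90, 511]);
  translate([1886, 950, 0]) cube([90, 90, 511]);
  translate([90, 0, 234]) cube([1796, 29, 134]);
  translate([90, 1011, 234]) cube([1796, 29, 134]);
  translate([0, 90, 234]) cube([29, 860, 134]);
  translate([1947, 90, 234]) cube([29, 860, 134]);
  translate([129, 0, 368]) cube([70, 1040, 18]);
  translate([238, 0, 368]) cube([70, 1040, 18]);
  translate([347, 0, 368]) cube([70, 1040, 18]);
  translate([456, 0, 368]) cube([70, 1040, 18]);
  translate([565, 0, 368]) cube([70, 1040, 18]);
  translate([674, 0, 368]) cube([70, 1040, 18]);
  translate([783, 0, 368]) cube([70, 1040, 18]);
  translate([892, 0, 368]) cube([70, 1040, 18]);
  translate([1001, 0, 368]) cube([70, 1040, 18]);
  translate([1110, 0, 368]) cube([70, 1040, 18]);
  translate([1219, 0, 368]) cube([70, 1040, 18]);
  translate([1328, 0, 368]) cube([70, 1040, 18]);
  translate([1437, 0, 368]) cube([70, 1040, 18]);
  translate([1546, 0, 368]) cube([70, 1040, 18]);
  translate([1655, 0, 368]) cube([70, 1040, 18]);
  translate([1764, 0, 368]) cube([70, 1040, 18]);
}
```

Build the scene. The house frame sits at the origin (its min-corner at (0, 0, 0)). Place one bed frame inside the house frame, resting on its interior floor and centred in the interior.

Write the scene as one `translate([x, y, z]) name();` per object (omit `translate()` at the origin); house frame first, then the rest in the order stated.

house_frame();
translate([1562, 1350, 0]) bed_frame();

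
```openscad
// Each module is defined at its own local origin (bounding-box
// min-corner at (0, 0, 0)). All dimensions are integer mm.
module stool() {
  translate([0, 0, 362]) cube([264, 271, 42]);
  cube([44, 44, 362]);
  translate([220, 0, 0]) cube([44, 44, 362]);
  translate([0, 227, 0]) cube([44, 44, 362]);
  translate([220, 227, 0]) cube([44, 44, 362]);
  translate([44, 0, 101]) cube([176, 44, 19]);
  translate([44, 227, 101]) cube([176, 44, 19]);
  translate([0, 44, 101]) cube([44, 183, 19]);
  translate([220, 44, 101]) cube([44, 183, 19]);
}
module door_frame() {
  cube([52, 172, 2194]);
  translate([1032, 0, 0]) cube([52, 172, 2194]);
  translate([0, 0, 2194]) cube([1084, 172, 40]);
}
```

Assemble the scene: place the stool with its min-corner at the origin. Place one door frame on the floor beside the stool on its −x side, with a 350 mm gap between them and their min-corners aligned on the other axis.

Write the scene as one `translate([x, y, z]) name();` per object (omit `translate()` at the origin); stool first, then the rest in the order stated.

stool();
translate([-1434, 0, 0]) door_frame();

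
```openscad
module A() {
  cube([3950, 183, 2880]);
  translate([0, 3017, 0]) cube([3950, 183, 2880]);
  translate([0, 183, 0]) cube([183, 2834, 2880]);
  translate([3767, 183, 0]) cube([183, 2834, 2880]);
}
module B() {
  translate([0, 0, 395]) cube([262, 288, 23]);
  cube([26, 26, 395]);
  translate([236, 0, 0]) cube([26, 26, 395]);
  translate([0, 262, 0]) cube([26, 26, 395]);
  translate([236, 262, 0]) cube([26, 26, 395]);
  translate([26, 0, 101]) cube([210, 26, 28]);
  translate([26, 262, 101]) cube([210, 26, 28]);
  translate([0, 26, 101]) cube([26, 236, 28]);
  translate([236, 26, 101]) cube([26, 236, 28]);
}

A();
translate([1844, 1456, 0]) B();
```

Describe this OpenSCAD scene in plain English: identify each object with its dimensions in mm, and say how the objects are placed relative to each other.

A is the wall frame of a small rectangular building: four walls, each 2880 mm tall and 183 mm thick, enclosing a footprint 3950 mm (x) by 3200 mm (y) outside-to-outside, with no floor or roof. The front and back walls (the −y and +y sides) span the full width; the two side walls fit between them.

B is a four-legged stool. The seat is 262×288 mm, 23 mm thick, top at z = 418 mm. It stands on four square legs, each 26×26 mm in cross-section, from z = 0 to the seat underside, each flush with a corner of the seat. Four stretchers, 26 mm wide and 28 mm tall, connect adjacent legs with their undersides at z = 101 mm, each running between the inner faces of the legs it joins and aligned with the legs' outer faces on the other axis.

The stool sits inside the house frame, centred.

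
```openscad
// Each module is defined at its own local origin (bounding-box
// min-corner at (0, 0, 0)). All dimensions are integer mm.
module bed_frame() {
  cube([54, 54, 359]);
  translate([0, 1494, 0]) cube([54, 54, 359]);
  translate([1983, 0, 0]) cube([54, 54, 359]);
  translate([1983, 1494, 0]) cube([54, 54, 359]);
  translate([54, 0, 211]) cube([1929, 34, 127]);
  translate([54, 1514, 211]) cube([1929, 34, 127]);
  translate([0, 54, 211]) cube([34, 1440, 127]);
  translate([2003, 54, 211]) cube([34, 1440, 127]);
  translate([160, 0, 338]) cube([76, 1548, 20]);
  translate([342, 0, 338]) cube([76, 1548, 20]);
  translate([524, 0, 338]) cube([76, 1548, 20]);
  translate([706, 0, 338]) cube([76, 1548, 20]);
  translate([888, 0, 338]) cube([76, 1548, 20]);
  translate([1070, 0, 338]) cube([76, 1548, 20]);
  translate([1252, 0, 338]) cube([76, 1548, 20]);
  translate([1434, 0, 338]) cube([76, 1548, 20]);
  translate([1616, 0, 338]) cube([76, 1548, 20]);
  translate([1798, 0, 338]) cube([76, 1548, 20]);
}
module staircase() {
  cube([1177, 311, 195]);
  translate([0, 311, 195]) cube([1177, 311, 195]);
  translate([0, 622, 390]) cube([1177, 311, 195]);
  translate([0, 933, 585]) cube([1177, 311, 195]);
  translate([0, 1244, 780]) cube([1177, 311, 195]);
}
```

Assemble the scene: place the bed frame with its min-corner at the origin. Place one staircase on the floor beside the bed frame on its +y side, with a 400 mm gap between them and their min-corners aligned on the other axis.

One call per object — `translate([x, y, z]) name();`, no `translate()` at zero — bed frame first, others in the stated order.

bed_frame();
translate([0, 1948, 0]) staircase();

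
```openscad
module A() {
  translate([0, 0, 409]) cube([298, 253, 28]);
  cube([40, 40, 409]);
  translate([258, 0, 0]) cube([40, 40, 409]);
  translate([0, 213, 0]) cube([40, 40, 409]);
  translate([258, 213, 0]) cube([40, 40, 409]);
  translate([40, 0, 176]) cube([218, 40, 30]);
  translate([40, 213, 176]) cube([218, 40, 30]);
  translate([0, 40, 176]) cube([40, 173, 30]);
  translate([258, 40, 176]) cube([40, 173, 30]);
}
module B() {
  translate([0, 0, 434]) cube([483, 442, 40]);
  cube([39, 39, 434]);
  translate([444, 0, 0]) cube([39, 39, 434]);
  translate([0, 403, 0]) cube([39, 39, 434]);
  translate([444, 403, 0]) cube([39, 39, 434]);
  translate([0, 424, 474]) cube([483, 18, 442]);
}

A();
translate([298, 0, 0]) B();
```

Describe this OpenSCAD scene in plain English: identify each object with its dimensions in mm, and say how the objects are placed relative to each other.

A is a simple wooden stool: a rectangular seat 298 mm (x) by 253 mm (y), 28 mm thick, top face at z = 437 mm, on four square legs, each 40×40 mm in cross-section. The legs rest on z = 0, each flush with a corner of the seat. Four stretchers, 40 mm wide and 30 mm tall, connect adjacent legs with their undersides at z = 176 mm, each running between the inner faces of the legs it joins and aligned with the legs' outer faces on the other axis.

B is a chair: 483×442 mm seat, 40 mm thick, top at z = 474 mm, on four 39 mm square corner legs flush with the seat edges. A 18 mm thick backrest slab spans the full seat width, extending 442 mm above the seat top, its back face flush with the seat's +y edge.

The chair is against the stool's +x side, with their −y faces flush.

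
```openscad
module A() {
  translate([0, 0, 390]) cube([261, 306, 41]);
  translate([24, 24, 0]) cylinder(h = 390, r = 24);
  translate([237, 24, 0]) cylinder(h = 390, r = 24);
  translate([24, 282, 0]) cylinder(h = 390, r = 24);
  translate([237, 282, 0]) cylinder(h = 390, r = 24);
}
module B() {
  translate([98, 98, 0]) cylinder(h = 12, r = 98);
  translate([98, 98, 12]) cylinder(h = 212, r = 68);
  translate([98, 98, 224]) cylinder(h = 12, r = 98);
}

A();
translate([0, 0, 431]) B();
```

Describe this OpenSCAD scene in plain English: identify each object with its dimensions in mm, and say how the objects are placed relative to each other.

A is a four-legged stool. The seat is 261×306 mm, 41 mm thick, top at z = 431 mm. It stands on four round legs, each 48 mm in diameter, from z = 0 to the seat underside, each leg's axis is inset half a diameter from the nearest pair of seat edges (so the leg's bounding box is flush with the corner).

B is a spool: two coaxial disc flanges of radius 98 mm and thickness 12 mm, joined by a core cylinder of radius 68 mm and height 212 mm. The lower flange rests on z = 0 and the three cylinders share a vertical axis.

The spool is on top of the stool.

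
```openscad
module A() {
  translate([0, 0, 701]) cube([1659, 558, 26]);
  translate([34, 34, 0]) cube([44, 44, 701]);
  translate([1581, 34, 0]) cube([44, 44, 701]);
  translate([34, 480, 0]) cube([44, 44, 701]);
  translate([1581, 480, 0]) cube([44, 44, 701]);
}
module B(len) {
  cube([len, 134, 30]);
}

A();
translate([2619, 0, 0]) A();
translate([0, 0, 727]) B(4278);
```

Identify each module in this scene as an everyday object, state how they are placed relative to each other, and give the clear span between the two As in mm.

A is a table. B is a beam. A beam spans the tops of two tables. The clear span between the two tables is 960 mm.

Second table starts at x = 2619; first ends at x = 1659; clear span = 2619 − 1659 = 960 mm.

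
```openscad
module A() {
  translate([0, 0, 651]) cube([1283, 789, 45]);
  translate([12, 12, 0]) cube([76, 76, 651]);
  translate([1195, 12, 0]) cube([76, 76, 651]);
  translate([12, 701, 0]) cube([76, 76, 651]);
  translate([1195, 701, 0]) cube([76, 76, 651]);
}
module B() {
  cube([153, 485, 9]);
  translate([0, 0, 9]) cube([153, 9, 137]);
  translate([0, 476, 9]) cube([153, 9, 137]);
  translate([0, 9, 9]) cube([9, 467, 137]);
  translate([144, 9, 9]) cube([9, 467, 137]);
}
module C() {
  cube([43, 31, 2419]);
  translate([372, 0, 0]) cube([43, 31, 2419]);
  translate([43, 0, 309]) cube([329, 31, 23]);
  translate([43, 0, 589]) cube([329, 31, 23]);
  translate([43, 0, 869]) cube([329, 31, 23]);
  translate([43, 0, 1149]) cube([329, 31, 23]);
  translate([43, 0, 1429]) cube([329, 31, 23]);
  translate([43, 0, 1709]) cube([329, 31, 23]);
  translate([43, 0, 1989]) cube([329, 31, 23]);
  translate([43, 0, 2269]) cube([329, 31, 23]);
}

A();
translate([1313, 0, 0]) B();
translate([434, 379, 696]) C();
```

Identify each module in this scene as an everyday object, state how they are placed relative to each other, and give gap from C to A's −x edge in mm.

The ladder's min-x is at 434; the table's min-x is 0; gap = 434 mm.

A is a table. B is an open box. C is a ladder. The open box is on the floor beside the table on its +x side. The ladder is on top of the table, centred. The gap from the ladder to the table's −x edge is 434 mm.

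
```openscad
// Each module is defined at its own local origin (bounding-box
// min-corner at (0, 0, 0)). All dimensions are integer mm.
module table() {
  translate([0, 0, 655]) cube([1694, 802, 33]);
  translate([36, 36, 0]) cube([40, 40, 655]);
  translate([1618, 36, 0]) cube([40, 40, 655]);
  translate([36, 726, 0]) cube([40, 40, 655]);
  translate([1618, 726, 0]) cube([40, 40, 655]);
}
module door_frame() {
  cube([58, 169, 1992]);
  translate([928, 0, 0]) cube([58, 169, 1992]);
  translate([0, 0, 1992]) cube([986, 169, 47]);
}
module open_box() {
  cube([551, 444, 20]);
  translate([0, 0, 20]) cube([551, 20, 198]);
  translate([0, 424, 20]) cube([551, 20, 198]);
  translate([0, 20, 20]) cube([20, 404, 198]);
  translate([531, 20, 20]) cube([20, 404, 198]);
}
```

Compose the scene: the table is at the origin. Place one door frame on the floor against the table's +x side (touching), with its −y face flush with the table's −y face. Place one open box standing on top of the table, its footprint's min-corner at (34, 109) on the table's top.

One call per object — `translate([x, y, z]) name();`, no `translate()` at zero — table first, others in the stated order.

table();
translate([1694, 0, 0]) door_frame();
translate([34, 109, 688]) open_box();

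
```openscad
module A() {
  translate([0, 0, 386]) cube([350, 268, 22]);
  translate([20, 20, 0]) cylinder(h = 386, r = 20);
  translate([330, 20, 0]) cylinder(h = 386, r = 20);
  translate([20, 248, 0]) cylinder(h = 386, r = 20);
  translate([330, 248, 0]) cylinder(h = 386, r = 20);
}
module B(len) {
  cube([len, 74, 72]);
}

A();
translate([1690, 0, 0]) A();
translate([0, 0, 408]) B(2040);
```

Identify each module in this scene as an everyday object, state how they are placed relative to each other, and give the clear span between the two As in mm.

Second stool starts at x = 1690; first ends at x = 350; clear span = 1690 − 350 = 1340 mm.

A is a stool. B is a beam. A beam spans the tops of two stools. The clear span between the two stools is 1340 mm.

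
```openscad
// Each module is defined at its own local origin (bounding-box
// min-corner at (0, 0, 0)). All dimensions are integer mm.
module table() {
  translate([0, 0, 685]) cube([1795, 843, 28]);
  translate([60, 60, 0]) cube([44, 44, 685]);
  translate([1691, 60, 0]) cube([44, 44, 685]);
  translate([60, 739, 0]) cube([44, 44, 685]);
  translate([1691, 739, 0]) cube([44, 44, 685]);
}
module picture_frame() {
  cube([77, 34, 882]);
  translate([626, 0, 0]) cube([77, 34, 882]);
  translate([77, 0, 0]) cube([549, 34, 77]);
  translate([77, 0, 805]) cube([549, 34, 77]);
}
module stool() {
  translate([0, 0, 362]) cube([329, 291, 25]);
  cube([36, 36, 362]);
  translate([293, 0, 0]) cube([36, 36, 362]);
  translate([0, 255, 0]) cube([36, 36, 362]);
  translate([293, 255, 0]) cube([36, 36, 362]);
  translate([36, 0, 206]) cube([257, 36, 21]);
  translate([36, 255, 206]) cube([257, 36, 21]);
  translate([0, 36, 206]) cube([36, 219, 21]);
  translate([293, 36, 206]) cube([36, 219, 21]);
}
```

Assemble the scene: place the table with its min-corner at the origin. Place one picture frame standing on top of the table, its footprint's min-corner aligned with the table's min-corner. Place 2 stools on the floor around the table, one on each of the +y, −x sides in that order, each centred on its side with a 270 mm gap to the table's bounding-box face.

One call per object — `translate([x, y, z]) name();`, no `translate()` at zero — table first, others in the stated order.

table();
translate([0, 0, 713]) picture_frame();
translate([733, 1113, 0]) stool();
translate([-599, 276, 0]) stool();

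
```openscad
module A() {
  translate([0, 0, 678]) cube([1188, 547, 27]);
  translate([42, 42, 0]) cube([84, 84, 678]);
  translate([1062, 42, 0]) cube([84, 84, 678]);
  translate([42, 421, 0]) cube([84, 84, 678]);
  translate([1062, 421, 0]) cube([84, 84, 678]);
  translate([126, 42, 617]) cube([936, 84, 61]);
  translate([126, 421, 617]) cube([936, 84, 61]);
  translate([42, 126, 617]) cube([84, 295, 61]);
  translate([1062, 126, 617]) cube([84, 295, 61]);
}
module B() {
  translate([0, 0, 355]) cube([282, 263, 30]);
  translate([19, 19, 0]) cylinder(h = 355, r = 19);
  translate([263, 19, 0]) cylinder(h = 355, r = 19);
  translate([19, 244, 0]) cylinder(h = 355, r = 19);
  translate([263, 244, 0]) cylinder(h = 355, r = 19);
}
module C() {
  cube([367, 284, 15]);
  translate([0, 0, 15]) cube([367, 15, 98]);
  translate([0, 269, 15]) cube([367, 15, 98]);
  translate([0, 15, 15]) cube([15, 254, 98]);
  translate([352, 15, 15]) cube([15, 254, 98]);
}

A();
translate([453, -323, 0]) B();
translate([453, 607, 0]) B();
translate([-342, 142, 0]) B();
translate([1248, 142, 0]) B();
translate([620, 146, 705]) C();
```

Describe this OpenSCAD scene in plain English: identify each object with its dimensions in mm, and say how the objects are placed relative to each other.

A is a table with a 1188×547 mm rectangular top, 27 mm thick, top surface at z = 705 mm, supported by four 84×84 mm square legs, each inset 42 mm from the nearest pair of top edges, running from the floor. Four apron rails, 84 mm thick and 61 mm tall, run between adjacent legs with their top edges flush with the underside of the top and their outer faces flush with the legs' outer faces.

B is a simple wooden stool: a rectangular seat 282 mm (x) by 263 mm (y), 30 mm thick, top face at z = 385 mm, on four round legs, each 38 mm in diameter. The legs rest on z = 0, each leg's axis is inset half a diameter from the nearest pair of seat edges (so the leg's bounding box is flush with the corner).

C is an open-topped rectangular box: outside dimensions 367×284×113 mm, with a uniform wall and base thickness of 15 mm. The base is a full 367×284 slab on the floor; four walls sit on top of the base. The front and back walls (the −y and +y sides) span the full width; the two side walls fit between them.

Four stools sit around the table at the −y, +y, −x, +x sides. The open box is on top of the table.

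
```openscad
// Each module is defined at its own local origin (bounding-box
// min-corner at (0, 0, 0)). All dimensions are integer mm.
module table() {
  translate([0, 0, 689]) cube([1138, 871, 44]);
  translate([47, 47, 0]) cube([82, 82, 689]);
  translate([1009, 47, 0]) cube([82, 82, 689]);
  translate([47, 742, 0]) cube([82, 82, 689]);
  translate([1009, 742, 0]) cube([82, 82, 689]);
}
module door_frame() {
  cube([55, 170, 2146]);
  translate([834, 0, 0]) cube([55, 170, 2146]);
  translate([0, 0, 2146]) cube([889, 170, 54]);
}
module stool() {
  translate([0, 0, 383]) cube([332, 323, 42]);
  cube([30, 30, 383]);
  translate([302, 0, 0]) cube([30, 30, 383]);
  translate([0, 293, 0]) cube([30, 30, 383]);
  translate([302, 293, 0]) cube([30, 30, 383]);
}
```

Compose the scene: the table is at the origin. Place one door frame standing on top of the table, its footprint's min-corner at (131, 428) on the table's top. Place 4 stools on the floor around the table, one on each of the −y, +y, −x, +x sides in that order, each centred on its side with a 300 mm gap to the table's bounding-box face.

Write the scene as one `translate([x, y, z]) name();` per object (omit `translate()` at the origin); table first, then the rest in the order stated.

table();
translate([131, 428, 733]) door_frame();
translate([403, -623, 0]) stool();
translate([403, 1171, 0]) stool();
translate([-632, 274, 0]) stool();
translate([1438, 274, 0]) stool();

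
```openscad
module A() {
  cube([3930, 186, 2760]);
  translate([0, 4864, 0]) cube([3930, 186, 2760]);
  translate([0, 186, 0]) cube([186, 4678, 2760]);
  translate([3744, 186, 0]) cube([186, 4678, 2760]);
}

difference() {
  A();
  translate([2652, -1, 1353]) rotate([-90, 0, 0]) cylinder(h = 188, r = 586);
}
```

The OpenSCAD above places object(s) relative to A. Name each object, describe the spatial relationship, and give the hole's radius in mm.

A is a house frame. The house frame has a circular hole through its front wall. The hole's radius is 586 mm.

The subtracted cylinder has r = 586 mm.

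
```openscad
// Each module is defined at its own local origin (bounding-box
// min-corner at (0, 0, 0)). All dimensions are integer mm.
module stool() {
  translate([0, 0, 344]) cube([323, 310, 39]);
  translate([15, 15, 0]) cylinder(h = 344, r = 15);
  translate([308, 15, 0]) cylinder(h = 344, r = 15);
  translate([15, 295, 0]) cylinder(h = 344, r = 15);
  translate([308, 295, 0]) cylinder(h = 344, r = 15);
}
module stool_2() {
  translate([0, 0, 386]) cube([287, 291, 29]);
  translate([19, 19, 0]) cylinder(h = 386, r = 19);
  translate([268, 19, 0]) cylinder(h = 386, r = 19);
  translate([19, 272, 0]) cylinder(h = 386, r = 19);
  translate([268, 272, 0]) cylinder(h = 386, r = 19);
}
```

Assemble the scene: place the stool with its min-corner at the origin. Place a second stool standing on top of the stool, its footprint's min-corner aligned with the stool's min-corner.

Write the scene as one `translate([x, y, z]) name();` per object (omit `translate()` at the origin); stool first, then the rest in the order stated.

stool();
translate([0, 0, 383]) stool_2();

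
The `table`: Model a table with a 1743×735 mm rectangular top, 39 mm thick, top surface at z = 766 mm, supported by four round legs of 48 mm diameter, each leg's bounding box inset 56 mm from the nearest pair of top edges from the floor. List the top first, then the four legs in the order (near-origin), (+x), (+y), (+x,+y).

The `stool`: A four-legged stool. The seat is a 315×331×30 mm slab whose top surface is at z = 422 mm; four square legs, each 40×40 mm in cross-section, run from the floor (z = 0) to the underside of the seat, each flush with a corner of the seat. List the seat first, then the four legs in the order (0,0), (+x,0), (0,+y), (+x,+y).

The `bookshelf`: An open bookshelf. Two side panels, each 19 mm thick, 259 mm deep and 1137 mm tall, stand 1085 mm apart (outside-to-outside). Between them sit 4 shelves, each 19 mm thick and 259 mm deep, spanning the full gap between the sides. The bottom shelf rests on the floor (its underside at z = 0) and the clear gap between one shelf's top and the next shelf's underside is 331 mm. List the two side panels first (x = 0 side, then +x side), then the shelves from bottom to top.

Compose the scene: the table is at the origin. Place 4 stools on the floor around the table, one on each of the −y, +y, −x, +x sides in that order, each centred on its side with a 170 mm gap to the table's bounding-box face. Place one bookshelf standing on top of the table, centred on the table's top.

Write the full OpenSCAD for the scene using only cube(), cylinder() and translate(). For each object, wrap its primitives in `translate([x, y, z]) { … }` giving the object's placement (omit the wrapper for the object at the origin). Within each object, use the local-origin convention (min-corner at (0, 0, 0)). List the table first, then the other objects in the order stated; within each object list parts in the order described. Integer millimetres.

translate([0, 0, 727]) cube([1743, 735, 39]);
translate([80, 80, 0]) cylinder(h = 727, r = 24);
translate([1663, 80, 0]) cylinder(h = 727, r = 24);
translate([80, 655, 0]) cylinder(h = 727, r = 24);
translate([1663, 655, 0]) cylinder(h = 727, r = 24);
translate([714, -501, 0]) {
  translate([0, 0, 392]) cube([315, 331, 30]);
  cube([40, 40, 392]);
  translate([275, 0, 0]) cube([40, 40, 392]);
  translate([0, 291, 0]) cube([40, 40, 392]);
  translate([275, 291, 0]) cube([40, 40, 392]);
}
translate([714, 905, 0]) {
  translate([0, 0, 392]) cube([315, 331, 30]);
  cube([40, 40, 392]);
  translate([275, 0, 0]) cube([40, 40, 392]);
  translate([0, 291, 0]) cube([40, 40, 392]);
  translate([275, 291, 0]) cube([40, 40, 392]);
}
translate([-485, 202, 0]) {
  translate([0, 0, 392]) cube([315, 331, 30]);
  cube([40, 40, 392]);
  translate([275, 0, 0]) cube([40, 40, 392]);
  translate([0, 291, 0]) cube([40, 40, 392]);
  translate([275, 291, 0]) cube([40, 40, 392]);
}
translate([1913, 202, 0]) {
  translate([0, 0, 392]) cube([315, 331, 30]);
  cube([40, 40, 392]);
  translate([275, 0, 0]) cube([40, 40, 392]);
  translate([0, 291, 0]) cube([40, 40, 392]);
  translate([275, 291, 0]) cube([40, 40, 392]);
}
translate([329, 238, 766]) {
  cube([19, 259, 1137]);
  translate([1066, 0, 0]) cube([19, 259, 1137]);
  translate([19, 0, 0]) cube([1047, 259, 19]);
  translate([19, 0, 350]) cube([1047, 259, 19]);
  translate([19, 0, 700]) cube([1047, 259, 19]);
  translate([19, 0, 1050]) cube([1047, 259, 19]);
}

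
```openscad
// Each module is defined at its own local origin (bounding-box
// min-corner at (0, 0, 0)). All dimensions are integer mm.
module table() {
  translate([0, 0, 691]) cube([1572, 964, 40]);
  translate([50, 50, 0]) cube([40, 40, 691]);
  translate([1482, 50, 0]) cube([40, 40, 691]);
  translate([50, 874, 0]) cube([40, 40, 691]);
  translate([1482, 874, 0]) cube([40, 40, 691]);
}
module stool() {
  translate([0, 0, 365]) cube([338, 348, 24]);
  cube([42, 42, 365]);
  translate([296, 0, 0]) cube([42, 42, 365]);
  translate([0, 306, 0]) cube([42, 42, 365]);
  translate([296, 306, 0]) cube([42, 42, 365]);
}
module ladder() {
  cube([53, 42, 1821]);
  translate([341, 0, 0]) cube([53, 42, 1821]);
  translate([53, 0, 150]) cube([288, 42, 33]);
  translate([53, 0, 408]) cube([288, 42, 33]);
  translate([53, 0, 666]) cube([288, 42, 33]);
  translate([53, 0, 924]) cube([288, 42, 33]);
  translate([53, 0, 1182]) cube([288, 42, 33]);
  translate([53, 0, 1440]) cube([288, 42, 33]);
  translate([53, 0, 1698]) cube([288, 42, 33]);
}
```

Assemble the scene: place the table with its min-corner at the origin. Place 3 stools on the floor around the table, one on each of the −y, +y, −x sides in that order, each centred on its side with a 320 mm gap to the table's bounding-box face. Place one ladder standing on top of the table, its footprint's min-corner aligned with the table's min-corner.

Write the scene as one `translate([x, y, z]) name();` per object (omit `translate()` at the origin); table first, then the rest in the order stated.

table();
translate([617, -668, 0]) stool();
translate([617, 1284, 0]) stool();
translate([-658, 308, 0]) stool();
translate([0, 0, 731]) ladder();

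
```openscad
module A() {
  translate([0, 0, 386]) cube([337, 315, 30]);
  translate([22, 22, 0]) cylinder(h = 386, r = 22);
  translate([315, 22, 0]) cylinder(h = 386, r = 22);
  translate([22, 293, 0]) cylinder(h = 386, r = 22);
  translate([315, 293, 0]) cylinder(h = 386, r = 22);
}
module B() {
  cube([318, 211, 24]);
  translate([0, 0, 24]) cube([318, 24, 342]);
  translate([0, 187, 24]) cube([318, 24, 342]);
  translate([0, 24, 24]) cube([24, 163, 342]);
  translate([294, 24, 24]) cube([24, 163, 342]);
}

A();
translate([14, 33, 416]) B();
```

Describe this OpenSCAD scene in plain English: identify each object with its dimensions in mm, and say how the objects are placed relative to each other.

A is a four-legged stool. The seat is a 337×315×30 mm slab whose top surface is at z = 416 mm; four round legs, each 44 mm in diameter, run from the floor (z = 0) to the underside of the seat, each leg's axis is inset half a diameter from the nearest pair of seat edges (so the leg's bounding box is flush with the corner).

B is an open storage box with external size 318×211×366 mm and wall thickness 24 mm (the base is also 24 mm thick). The base covers the whole footprint; the four walls stand on the base, with the y-facing walls full-width and the x-facing walls fitting between their inner faces.

The open box is on top of the stool.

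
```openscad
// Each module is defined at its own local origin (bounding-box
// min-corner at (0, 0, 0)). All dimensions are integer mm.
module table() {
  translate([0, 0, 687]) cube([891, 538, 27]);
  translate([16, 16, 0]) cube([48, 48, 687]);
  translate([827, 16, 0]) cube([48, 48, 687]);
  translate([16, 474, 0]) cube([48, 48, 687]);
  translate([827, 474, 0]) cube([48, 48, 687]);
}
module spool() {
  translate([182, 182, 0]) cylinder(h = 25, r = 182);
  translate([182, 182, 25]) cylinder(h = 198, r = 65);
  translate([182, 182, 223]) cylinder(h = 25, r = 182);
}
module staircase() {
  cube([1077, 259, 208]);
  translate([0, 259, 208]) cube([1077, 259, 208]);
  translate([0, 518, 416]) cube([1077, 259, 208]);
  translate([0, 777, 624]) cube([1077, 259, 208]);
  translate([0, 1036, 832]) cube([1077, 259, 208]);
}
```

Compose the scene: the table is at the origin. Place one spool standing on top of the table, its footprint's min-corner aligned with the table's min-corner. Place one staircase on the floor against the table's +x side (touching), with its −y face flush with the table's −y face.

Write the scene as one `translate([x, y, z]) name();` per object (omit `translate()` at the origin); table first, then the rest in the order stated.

table();
translate([0, 0, 714]) spool();
translate([891, 0, 0]) staircase();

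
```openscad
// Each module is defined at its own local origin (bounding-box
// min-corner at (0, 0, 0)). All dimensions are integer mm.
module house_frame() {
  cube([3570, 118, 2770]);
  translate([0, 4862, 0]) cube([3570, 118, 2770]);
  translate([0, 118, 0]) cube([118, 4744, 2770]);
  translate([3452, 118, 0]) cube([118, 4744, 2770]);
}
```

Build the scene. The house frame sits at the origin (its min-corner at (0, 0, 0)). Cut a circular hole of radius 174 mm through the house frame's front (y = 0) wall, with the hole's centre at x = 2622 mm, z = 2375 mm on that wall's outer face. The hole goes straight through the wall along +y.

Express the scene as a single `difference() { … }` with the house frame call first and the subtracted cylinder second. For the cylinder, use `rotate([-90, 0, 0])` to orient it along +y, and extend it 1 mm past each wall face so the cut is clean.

difference() {
  house_frame();
  translate([2622, -1, 2375]) rotate([-90, 0, 0]) cylinder(h = 120, r = 174);
}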